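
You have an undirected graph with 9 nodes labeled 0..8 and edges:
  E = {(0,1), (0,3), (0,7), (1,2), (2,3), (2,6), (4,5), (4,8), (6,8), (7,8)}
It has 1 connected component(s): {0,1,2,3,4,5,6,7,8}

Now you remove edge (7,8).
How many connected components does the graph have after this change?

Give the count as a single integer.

Answer: 1

Derivation:
Initial component count: 1
Remove (7,8): not a bridge. Count unchanged: 1.
  After removal, components: {0,1,2,3,4,5,6,7,8}
New component count: 1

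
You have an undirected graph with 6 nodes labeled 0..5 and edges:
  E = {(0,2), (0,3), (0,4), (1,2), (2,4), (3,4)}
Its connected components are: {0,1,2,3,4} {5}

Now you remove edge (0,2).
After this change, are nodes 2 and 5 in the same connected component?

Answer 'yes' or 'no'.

Initial components: {0,1,2,3,4} {5}
Removing edge (0,2): not a bridge — component count unchanged at 2.
New components: {0,1,2,3,4} {5}
Are 2 and 5 in the same component? no

Answer: no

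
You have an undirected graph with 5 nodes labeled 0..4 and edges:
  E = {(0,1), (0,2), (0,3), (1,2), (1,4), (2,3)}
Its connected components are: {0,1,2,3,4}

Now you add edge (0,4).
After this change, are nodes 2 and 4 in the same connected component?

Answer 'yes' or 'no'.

Answer: yes

Derivation:
Initial components: {0,1,2,3,4}
Adding edge (0,4): both already in same component {0,1,2,3,4}. No change.
New components: {0,1,2,3,4}
Are 2 and 4 in the same component? yes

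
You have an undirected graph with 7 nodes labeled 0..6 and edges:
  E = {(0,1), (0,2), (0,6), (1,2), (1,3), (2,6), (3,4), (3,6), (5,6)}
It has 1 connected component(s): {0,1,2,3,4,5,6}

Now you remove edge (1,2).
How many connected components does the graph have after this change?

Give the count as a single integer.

Initial component count: 1
Remove (1,2): not a bridge. Count unchanged: 1.
  After removal, components: {0,1,2,3,4,5,6}
New component count: 1

Answer: 1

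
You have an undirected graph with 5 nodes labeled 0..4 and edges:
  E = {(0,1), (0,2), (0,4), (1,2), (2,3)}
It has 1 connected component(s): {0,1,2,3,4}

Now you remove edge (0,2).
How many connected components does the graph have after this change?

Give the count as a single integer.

Initial component count: 1
Remove (0,2): not a bridge. Count unchanged: 1.
  After removal, components: {0,1,2,3,4}
New component count: 1

Answer: 1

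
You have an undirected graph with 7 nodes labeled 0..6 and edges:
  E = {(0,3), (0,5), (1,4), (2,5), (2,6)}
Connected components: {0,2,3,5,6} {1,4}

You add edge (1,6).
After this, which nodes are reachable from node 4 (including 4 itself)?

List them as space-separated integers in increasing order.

Answer: 0 1 2 3 4 5 6

Derivation:
Before: nodes reachable from 4: {1,4}
Adding (1,6): merges 4's component with another. Reachability grows.
After: nodes reachable from 4: {0,1,2,3,4,5,6}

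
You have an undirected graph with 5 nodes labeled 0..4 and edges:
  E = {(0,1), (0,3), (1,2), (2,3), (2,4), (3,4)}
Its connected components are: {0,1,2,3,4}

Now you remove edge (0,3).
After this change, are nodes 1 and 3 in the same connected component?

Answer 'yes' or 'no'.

Answer: yes

Derivation:
Initial components: {0,1,2,3,4}
Removing edge (0,3): not a bridge — component count unchanged at 1.
New components: {0,1,2,3,4}
Are 1 and 3 in the same component? yes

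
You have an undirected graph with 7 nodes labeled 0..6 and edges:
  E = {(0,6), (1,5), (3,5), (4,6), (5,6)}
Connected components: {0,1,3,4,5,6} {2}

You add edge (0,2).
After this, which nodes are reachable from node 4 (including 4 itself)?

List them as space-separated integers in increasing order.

Before: nodes reachable from 4: {0,1,3,4,5,6}
Adding (0,2): merges 4's component with another. Reachability grows.
After: nodes reachable from 4: {0,1,2,3,4,5,6}

Answer: 0 1 2 3 4 5 6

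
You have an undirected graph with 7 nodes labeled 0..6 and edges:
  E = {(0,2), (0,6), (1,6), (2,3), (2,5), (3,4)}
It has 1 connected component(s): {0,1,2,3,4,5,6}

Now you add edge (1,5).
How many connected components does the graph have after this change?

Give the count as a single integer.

Initial component count: 1
Add (1,5): endpoints already in same component. Count unchanged: 1.
New component count: 1

Answer: 1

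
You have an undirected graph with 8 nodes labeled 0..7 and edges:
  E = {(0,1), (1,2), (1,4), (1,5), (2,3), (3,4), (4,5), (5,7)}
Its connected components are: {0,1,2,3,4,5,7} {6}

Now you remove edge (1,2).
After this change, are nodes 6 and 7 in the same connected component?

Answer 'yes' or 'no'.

Answer: no

Derivation:
Initial components: {0,1,2,3,4,5,7} {6}
Removing edge (1,2): not a bridge — component count unchanged at 2.
New components: {0,1,2,3,4,5,7} {6}
Are 6 and 7 in the same component? no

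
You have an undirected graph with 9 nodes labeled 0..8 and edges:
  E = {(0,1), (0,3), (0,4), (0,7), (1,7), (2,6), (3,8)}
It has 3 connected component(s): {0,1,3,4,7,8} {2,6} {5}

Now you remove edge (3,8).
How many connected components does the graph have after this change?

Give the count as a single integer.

Initial component count: 3
Remove (3,8): it was a bridge. Count increases: 3 -> 4.
  After removal, components: {0,1,3,4,7} {2,6} {5} {8}
New component count: 4

Answer: 4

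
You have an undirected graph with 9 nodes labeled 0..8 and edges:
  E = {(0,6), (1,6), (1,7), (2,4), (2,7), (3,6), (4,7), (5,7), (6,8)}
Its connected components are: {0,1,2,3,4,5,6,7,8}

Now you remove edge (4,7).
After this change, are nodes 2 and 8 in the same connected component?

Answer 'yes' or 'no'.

Answer: yes

Derivation:
Initial components: {0,1,2,3,4,5,6,7,8}
Removing edge (4,7): not a bridge — component count unchanged at 1.
New components: {0,1,2,3,4,5,6,7,8}
Are 2 and 8 in the same component? yes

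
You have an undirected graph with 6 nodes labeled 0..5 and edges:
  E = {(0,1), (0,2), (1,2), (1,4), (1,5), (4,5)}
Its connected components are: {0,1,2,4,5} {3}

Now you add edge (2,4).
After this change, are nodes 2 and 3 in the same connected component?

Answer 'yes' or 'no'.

Answer: no

Derivation:
Initial components: {0,1,2,4,5} {3}
Adding edge (2,4): both already in same component {0,1,2,4,5}. No change.
New components: {0,1,2,4,5} {3}
Are 2 and 3 in the same component? no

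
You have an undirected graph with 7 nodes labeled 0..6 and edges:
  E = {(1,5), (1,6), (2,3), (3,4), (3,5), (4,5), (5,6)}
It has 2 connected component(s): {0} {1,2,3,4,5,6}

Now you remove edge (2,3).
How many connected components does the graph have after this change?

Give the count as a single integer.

Initial component count: 2
Remove (2,3): it was a bridge. Count increases: 2 -> 3.
  After removal, components: {0} {1,3,4,5,6} {2}
New component count: 3

Answer: 3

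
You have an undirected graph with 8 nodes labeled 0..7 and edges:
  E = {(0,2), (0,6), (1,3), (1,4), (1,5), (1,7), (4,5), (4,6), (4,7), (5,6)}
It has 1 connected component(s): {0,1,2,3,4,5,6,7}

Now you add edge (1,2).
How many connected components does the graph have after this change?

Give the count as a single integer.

Initial component count: 1
Add (1,2): endpoints already in same component. Count unchanged: 1.
New component count: 1

Answer: 1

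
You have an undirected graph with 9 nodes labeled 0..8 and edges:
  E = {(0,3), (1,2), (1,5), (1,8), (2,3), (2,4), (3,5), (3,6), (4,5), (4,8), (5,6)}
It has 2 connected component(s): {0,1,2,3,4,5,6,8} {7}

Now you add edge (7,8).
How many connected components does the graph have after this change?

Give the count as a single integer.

Answer: 1

Derivation:
Initial component count: 2
Add (7,8): merges two components. Count decreases: 2 -> 1.
New component count: 1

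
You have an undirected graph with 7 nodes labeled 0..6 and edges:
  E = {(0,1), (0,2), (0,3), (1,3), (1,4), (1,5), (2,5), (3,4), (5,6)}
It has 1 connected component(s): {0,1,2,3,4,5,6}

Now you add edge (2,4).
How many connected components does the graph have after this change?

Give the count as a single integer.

Initial component count: 1
Add (2,4): endpoints already in same component. Count unchanged: 1.
New component count: 1

Answer: 1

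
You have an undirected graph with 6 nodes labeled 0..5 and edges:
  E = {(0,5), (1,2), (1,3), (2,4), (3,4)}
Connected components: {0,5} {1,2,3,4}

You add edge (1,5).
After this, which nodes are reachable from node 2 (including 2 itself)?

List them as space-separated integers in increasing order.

Before: nodes reachable from 2: {1,2,3,4}
Adding (1,5): merges 2's component with another. Reachability grows.
After: nodes reachable from 2: {0,1,2,3,4,5}

Answer: 0 1 2 3 4 5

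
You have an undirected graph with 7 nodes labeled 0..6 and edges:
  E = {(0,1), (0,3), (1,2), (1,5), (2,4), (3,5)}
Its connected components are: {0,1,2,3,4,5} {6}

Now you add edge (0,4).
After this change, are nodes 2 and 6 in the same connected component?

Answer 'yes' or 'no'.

Answer: no

Derivation:
Initial components: {0,1,2,3,4,5} {6}
Adding edge (0,4): both already in same component {0,1,2,3,4,5}. No change.
New components: {0,1,2,3,4,5} {6}
Are 2 and 6 in the same component? no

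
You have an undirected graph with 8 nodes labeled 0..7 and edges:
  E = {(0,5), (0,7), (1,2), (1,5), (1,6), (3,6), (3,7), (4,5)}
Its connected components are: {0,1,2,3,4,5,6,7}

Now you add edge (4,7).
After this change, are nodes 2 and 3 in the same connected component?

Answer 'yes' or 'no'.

Initial components: {0,1,2,3,4,5,6,7}
Adding edge (4,7): both already in same component {0,1,2,3,4,5,6,7}. No change.
New components: {0,1,2,3,4,5,6,7}
Are 2 and 3 in the same component? yes

Answer: yes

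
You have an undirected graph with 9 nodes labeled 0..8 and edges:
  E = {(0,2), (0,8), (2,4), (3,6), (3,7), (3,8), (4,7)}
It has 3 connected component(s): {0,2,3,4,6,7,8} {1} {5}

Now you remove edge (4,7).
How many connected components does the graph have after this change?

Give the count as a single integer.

Initial component count: 3
Remove (4,7): not a bridge. Count unchanged: 3.
  After removal, components: {0,2,3,4,6,7,8} {1} {5}
New component count: 3

Answer: 3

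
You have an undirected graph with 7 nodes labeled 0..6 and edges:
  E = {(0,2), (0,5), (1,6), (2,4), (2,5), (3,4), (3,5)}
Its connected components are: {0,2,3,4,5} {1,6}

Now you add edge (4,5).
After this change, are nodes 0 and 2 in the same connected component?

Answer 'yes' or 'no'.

Answer: yes

Derivation:
Initial components: {0,2,3,4,5} {1,6}
Adding edge (4,5): both already in same component {0,2,3,4,5}. No change.
New components: {0,2,3,4,5} {1,6}
Are 0 and 2 in the same component? yes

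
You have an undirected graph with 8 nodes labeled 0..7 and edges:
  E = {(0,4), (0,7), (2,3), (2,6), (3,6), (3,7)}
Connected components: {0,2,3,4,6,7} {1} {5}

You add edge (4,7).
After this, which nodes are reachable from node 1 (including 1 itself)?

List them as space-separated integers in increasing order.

Answer: 1

Derivation:
Before: nodes reachable from 1: {1}
Adding (4,7): both endpoints already in same component. Reachability from 1 unchanged.
After: nodes reachable from 1: {1}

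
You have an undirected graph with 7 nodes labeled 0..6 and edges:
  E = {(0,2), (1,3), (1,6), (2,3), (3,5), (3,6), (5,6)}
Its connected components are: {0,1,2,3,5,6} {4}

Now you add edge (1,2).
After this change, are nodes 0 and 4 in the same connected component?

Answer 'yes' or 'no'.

Answer: no

Derivation:
Initial components: {0,1,2,3,5,6} {4}
Adding edge (1,2): both already in same component {0,1,2,3,5,6}. No change.
New components: {0,1,2,3,5,6} {4}
Are 0 and 4 in the same component? no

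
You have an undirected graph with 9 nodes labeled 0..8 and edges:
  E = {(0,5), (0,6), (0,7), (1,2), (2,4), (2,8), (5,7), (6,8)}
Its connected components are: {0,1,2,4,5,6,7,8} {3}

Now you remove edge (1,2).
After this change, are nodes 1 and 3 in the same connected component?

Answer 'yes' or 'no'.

Answer: no

Derivation:
Initial components: {0,1,2,4,5,6,7,8} {3}
Removing edge (1,2): it was a bridge — component count 2 -> 3.
New components: {0,2,4,5,6,7,8} {1} {3}
Are 1 and 3 in the same component? no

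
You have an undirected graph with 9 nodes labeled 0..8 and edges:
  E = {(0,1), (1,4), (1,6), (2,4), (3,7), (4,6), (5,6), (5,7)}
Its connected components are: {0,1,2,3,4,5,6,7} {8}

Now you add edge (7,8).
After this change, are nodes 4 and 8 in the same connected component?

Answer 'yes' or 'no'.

Initial components: {0,1,2,3,4,5,6,7} {8}
Adding edge (7,8): merges {0,1,2,3,4,5,6,7} and {8}.
New components: {0,1,2,3,4,5,6,7,8}
Are 4 and 8 in the same component? yes

Answer: yes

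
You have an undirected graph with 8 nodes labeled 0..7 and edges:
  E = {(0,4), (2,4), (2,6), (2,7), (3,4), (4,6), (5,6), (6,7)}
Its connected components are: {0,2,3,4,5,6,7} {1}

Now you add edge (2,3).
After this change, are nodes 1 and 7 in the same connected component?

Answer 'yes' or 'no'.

Answer: no

Derivation:
Initial components: {0,2,3,4,5,6,7} {1}
Adding edge (2,3): both already in same component {0,2,3,4,5,6,7}. No change.
New components: {0,2,3,4,5,6,7} {1}
Are 1 and 7 in the same component? no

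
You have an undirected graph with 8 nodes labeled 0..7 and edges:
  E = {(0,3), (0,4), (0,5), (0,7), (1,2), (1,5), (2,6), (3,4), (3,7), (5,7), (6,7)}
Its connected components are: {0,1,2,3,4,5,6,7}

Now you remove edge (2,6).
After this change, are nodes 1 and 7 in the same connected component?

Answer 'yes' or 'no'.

Initial components: {0,1,2,3,4,5,6,7}
Removing edge (2,6): not a bridge — component count unchanged at 1.
New components: {0,1,2,3,4,5,6,7}
Are 1 and 7 in the same component? yes

Answer: yes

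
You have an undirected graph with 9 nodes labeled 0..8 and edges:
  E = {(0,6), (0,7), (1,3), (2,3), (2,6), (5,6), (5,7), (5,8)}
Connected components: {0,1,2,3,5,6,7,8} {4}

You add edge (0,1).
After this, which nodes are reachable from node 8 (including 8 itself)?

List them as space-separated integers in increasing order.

Answer: 0 1 2 3 5 6 7 8

Derivation:
Before: nodes reachable from 8: {0,1,2,3,5,6,7,8}
Adding (0,1): both endpoints already in same component. Reachability from 8 unchanged.
After: nodes reachable from 8: {0,1,2,3,5,6,7,8}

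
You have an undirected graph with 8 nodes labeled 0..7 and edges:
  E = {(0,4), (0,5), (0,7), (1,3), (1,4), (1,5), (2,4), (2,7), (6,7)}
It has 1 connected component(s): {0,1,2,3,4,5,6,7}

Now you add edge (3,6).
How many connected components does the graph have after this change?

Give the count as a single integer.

Answer: 1

Derivation:
Initial component count: 1
Add (3,6): endpoints already in same component. Count unchanged: 1.
New component count: 1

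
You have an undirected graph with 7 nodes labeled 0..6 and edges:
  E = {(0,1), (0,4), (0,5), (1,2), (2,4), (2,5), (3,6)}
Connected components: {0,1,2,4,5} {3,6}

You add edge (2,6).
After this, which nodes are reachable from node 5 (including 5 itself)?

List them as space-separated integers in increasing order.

Before: nodes reachable from 5: {0,1,2,4,5}
Adding (2,6): merges 5's component with another. Reachability grows.
After: nodes reachable from 5: {0,1,2,3,4,5,6}

Answer: 0 1 2 3 4 5 6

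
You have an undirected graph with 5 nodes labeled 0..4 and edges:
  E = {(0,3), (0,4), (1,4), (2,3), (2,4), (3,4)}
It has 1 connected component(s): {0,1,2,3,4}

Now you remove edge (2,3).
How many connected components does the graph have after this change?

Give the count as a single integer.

Initial component count: 1
Remove (2,3): not a bridge. Count unchanged: 1.
  After removal, components: {0,1,2,3,4}
New component count: 1

Answer: 1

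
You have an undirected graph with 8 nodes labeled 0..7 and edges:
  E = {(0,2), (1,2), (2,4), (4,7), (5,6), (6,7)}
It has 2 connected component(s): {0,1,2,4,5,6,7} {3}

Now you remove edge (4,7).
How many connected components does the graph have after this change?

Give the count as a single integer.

Answer: 3

Derivation:
Initial component count: 2
Remove (4,7): it was a bridge. Count increases: 2 -> 3.
  After removal, components: {0,1,2,4} {3} {5,6,7}
New component count: 3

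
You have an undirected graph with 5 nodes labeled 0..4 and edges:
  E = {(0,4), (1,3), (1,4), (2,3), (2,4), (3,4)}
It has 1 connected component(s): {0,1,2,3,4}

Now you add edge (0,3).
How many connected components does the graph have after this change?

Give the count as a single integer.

Initial component count: 1
Add (0,3): endpoints already in same component. Count unchanged: 1.
New component count: 1

Answer: 1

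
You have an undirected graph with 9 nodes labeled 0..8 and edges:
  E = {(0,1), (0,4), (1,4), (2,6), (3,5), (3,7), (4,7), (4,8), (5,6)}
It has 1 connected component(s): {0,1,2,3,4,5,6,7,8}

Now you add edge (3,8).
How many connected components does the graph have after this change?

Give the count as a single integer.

Initial component count: 1
Add (3,8): endpoints already in same component. Count unchanged: 1.
New component count: 1

Answer: 1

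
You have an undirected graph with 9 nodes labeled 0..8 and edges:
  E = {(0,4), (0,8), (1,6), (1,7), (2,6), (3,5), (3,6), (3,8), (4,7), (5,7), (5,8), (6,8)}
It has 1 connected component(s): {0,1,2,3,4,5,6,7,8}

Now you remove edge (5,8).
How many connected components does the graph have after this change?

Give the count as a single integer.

Initial component count: 1
Remove (5,8): not a bridge. Count unchanged: 1.
  After removal, components: {0,1,2,3,4,5,6,7,8}
New component count: 1

Answer: 1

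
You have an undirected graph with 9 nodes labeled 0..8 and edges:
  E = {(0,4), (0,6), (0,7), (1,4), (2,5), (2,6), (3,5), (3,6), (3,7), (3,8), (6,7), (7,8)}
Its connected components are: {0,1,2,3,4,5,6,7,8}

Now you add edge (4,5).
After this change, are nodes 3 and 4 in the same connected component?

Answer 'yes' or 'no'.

Answer: yes

Derivation:
Initial components: {0,1,2,3,4,5,6,7,8}
Adding edge (4,5): both already in same component {0,1,2,3,4,5,6,7,8}. No change.
New components: {0,1,2,3,4,5,6,7,8}
Are 3 and 4 in the same component? yes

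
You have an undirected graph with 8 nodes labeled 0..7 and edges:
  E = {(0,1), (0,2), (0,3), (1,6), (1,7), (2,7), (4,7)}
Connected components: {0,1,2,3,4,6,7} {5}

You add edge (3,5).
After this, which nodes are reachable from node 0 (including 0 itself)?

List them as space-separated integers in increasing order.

Before: nodes reachable from 0: {0,1,2,3,4,6,7}
Adding (3,5): merges 0's component with another. Reachability grows.
After: nodes reachable from 0: {0,1,2,3,4,5,6,7}

Answer: 0 1 2 3 4 5 6 7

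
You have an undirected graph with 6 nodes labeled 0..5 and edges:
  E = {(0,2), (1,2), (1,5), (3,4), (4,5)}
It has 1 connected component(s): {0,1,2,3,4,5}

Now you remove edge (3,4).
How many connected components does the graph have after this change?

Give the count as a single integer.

Initial component count: 1
Remove (3,4): it was a bridge. Count increases: 1 -> 2.
  After removal, components: {0,1,2,4,5} {3}
New component count: 2

Answer: 2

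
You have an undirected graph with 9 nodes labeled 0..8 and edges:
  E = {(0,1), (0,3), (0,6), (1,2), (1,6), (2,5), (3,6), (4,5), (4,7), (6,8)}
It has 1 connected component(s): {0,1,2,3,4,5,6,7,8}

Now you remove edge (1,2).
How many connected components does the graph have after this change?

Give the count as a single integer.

Initial component count: 1
Remove (1,2): it was a bridge. Count increases: 1 -> 2.
  After removal, components: {0,1,3,6,8} {2,4,5,7}
New component count: 2

Answer: 2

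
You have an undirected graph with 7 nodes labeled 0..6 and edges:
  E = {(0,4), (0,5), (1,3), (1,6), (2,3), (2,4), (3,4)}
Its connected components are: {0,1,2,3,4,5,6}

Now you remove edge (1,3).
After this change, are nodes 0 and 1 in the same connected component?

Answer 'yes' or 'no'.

Answer: no

Derivation:
Initial components: {0,1,2,3,4,5,6}
Removing edge (1,3): it was a bridge — component count 1 -> 2.
New components: {0,2,3,4,5} {1,6}
Are 0 and 1 in the same component? no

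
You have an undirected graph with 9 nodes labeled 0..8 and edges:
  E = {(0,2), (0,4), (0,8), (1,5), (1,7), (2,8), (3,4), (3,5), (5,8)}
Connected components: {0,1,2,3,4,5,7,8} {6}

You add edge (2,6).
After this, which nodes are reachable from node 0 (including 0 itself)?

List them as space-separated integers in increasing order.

Answer: 0 1 2 3 4 5 6 7 8

Derivation:
Before: nodes reachable from 0: {0,1,2,3,4,5,7,8}
Adding (2,6): merges 0's component with another. Reachability grows.
After: nodes reachable from 0: {0,1,2,3,4,5,6,7,8}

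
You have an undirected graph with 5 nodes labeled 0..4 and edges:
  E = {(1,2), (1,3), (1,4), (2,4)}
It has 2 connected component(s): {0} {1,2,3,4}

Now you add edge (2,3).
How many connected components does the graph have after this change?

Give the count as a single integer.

Answer: 2

Derivation:
Initial component count: 2
Add (2,3): endpoints already in same component. Count unchanged: 2.
New component count: 2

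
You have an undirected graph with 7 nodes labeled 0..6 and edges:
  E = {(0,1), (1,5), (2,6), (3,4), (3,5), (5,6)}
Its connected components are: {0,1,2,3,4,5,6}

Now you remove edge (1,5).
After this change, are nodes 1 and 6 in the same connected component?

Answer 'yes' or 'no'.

Answer: no

Derivation:
Initial components: {0,1,2,3,4,5,6}
Removing edge (1,5): it was a bridge — component count 1 -> 2.
New components: {0,1} {2,3,4,5,6}
Are 1 and 6 in the same component? no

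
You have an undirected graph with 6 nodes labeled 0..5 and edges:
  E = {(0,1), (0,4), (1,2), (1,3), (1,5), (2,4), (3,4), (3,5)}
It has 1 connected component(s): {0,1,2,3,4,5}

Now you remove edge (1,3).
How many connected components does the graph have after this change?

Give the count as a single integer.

Answer: 1

Derivation:
Initial component count: 1
Remove (1,3): not a bridge. Count unchanged: 1.
  After removal, components: {0,1,2,3,4,5}
New component count: 1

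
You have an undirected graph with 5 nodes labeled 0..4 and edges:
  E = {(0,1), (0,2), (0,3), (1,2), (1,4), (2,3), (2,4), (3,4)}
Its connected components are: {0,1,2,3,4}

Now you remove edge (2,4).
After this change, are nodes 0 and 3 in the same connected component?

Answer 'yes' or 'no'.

Initial components: {0,1,2,3,4}
Removing edge (2,4): not a bridge — component count unchanged at 1.
New components: {0,1,2,3,4}
Are 0 and 3 in the same component? yes

Answer: yes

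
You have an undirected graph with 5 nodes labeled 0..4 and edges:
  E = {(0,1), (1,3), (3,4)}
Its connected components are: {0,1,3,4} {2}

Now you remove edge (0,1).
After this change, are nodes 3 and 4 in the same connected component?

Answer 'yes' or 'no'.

Answer: yes

Derivation:
Initial components: {0,1,3,4} {2}
Removing edge (0,1): it was a bridge — component count 2 -> 3.
New components: {0} {1,3,4} {2}
Are 3 and 4 in the same component? yes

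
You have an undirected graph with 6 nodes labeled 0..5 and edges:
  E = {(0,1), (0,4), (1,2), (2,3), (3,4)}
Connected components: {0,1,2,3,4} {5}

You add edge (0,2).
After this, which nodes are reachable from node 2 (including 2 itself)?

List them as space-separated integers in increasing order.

Before: nodes reachable from 2: {0,1,2,3,4}
Adding (0,2): both endpoints already in same component. Reachability from 2 unchanged.
After: nodes reachable from 2: {0,1,2,3,4}

Answer: 0 1 2 3 4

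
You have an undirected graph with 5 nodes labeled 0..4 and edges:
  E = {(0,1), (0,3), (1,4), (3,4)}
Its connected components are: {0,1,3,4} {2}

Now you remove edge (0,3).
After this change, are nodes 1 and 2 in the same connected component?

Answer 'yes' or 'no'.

Answer: no

Derivation:
Initial components: {0,1,3,4} {2}
Removing edge (0,3): not a bridge — component count unchanged at 2.
New components: {0,1,3,4} {2}
Are 1 and 2 in the same component? no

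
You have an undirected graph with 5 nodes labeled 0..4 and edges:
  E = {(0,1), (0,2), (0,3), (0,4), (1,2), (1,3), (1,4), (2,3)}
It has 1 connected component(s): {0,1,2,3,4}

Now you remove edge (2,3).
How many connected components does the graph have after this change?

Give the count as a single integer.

Initial component count: 1
Remove (2,3): not a bridge. Count unchanged: 1.
  After removal, components: {0,1,2,3,4}
New component count: 1

Answer: 1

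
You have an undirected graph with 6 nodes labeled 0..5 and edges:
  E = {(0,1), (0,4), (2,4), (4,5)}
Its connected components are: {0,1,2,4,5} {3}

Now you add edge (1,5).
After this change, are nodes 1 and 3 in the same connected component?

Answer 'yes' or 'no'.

Initial components: {0,1,2,4,5} {3}
Adding edge (1,5): both already in same component {0,1,2,4,5}. No change.
New components: {0,1,2,4,5} {3}
Are 1 and 3 in the same component? no

Answer: no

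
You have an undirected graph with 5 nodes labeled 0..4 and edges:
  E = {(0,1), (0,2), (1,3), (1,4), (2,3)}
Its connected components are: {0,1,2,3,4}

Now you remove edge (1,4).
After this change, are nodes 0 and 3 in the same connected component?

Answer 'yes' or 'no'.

Initial components: {0,1,2,3,4}
Removing edge (1,4): it was a bridge — component count 1 -> 2.
New components: {0,1,2,3} {4}
Are 0 and 3 in the same component? yes

Answer: yes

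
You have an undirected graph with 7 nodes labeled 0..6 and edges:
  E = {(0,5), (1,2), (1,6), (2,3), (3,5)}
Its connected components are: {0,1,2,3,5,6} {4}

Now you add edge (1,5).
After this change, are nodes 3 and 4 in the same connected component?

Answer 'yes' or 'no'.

Initial components: {0,1,2,3,5,6} {4}
Adding edge (1,5): both already in same component {0,1,2,3,5,6}. No change.
New components: {0,1,2,3,5,6} {4}
Are 3 and 4 in the same component? no

Answer: no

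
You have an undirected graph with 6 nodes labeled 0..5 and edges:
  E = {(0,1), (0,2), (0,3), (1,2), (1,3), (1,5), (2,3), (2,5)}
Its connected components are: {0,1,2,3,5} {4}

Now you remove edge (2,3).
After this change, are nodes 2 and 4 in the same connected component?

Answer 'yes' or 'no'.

Initial components: {0,1,2,3,5} {4}
Removing edge (2,3): not a bridge — component count unchanged at 2.
New components: {0,1,2,3,5} {4}
Are 2 and 4 in the same component? no

Answer: no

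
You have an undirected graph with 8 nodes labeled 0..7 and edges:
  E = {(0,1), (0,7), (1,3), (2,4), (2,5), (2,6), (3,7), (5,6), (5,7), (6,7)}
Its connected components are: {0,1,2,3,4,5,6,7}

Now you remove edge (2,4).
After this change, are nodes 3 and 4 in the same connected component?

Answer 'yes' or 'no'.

Initial components: {0,1,2,3,4,5,6,7}
Removing edge (2,4): it was a bridge — component count 1 -> 2.
New components: {0,1,2,3,5,6,7} {4}
Are 3 and 4 in the same component? no

Answer: no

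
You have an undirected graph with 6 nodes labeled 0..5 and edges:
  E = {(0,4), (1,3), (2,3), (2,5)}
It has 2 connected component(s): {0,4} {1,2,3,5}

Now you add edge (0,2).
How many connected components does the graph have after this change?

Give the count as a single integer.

Answer: 1

Derivation:
Initial component count: 2
Add (0,2): merges two components. Count decreases: 2 -> 1.
New component count: 1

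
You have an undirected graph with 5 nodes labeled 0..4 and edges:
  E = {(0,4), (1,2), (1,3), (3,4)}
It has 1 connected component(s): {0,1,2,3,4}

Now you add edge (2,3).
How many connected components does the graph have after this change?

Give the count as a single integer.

Initial component count: 1
Add (2,3): endpoints already in same component. Count unchanged: 1.
New component count: 1

Answer: 1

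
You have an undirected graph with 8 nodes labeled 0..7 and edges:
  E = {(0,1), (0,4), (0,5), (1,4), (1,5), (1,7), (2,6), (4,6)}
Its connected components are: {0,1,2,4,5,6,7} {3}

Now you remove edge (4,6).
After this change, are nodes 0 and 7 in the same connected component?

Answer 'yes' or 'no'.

Answer: yes

Derivation:
Initial components: {0,1,2,4,5,6,7} {3}
Removing edge (4,6): it was a bridge — component count 2 -> 3.
New components: {0,1,4,5,7} {2,6} {3}
Are 0 and 7 in the same component? yes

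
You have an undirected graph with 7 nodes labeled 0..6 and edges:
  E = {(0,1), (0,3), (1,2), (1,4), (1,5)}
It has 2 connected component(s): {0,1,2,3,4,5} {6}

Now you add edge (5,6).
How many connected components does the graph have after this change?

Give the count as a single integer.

Answer: 1

Derivation:
Initial component count: 2
Add (5,6): merges two components. Count decreases: 2 -> 1.
New component count: 1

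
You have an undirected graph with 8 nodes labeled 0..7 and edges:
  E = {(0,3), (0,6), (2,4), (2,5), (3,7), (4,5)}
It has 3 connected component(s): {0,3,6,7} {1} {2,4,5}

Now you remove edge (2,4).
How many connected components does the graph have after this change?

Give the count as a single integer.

Answer: 3

Derivation:
Initial component count: 3
Remove (2,4): not a bridge. Count unchanged: 3.
  After removal, components: {0,3,6,7} {1} {2,4,5}
New component count: 3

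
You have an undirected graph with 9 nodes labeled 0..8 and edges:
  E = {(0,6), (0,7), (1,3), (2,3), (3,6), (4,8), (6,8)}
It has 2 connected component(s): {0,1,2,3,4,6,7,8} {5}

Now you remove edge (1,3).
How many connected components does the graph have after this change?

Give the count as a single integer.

Answer: 3

Derivation:
Initial component count: 2
Remove (1,3): it was a bridge. Count increases: 2 -> 3.
  After removal, components: {0,2,3,4,6,7,8} {1} {5}
New component count: 3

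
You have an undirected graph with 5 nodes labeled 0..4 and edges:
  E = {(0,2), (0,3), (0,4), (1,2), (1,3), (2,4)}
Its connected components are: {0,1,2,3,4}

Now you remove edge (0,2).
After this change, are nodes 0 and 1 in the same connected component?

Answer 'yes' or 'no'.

Answer: yes

Derivation:
Initial components: {0,1,2,3,4}
Removing edge (0,2): not a bridge — component count unchanged at 1.
New components: {0,1,2,3,4}
Are 0 and 1 in the same component? yes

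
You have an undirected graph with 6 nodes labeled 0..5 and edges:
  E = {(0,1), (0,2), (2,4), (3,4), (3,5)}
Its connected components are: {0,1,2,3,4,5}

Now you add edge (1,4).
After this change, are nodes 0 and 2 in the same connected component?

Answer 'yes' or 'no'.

Initial components: {0,1,2,3,4,5}
Adding edge (1,4): both already in same component {0,1,2,3,4,5}. No change.
New components: {0,1,2,3,4,5}
Are 0 and 2 in the same component? yes

Answer: yes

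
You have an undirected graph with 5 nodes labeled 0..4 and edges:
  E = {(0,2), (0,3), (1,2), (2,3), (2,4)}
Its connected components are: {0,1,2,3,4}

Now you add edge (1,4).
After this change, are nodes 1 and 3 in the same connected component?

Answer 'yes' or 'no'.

Answer: yes

Derivation:
Initial components: {0,1,2,3,4}
Adding edge (1,4): both already in same component {0,1,2,3,4}. No change.
New components: {0,1,2,3,4}
Are 1 and 3 in the same component? yes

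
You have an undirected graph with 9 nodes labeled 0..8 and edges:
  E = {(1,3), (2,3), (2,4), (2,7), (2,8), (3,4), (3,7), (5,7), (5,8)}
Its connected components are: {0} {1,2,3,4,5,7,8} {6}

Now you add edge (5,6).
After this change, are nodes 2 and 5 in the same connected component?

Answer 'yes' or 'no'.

Answer: yes

Derivation:
Initial components: {0} {1,2,3,4,5,7,8} {6}
Adding edge (5,6): merges {1,2,3,4,5,7,8} and {6}.
New components: {0} {1,2,3,4,5,6,7,8}
Are 2 and 5 in the same component? yes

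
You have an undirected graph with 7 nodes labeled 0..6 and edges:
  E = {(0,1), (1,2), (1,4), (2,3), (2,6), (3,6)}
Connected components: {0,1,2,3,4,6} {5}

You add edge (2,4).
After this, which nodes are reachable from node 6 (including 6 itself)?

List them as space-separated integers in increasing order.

Answer: 0 1 2 3 4 6

Derivation:
Before: nodes reachable from 6: {0,1,2,3,4,6}
Adding (2,4): both endpoints already in same component. Reachability from 6 unchanged.
After: nodes reachable from 6: {0,1,2,3,4,6}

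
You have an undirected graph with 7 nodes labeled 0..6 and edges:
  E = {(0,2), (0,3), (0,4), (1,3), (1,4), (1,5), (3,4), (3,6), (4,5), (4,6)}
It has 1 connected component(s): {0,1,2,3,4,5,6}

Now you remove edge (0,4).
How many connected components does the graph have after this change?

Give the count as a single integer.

Answer: 1

Derivation:
Initial component count: 1
Remove (0,4): not a bridge. Count unchanged: 1.
  After removal, components: {0,1,2,3,4,5,6}
New component count: 1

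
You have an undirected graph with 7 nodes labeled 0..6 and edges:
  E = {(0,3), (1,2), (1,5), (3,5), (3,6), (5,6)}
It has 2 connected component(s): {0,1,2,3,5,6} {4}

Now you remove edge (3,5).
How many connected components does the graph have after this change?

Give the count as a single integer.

Initial component count: 2
Remove (3,5): not a bridge. Count unchanged: 2.
  After removal, components: {0,1,2,3,5,6} {4}
New component count: 2

Answer: 2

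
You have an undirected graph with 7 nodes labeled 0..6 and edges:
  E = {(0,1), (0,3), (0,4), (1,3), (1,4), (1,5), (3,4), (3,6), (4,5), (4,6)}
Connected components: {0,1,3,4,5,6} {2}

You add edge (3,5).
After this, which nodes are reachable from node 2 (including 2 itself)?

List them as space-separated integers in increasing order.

Answer: 2

Derivation:
Before: nodes reachable from 2: {2}
Adding (3,5): both endpoints already in same component. Reachability from 2 unchanged.
After: nodes reachable from 2: {2}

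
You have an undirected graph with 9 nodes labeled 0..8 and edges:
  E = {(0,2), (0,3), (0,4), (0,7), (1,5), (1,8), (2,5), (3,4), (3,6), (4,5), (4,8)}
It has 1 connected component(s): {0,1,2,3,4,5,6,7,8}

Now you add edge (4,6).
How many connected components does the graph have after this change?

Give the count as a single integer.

Answer: 1

Derivation:
Initial component count: 1
Add (4,6): endpoints already in same component. Count unchanged: 1.
New component count: 1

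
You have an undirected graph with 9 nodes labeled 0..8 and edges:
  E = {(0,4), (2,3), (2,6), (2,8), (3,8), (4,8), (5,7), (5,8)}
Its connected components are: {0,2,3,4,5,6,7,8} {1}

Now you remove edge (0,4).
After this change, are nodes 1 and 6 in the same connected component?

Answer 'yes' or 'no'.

Answer: no

Derivation:
Initial components: {0,2,3,4,5,6,7,8} {1}
Removing edge (0,4): it was a bridge — component count 2 -> 3.
New components: {0} {1} {2,3,4,5,6,7,8}
Are 1 and 6 in the same component? no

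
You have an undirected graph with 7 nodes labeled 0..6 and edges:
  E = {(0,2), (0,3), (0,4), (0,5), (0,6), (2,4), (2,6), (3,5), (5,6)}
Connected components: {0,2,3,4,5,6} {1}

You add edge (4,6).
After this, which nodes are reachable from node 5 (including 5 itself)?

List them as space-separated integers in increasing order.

Answer: 0 2 3 4 5 6

Derivation:
Before: nodes reachable from 5: {0,2,3,4,5,6}
Adding (4,6): both endpoints already in same component. Reachability from 5 unchanged.
After: nodes reachable from 5: {0,2,3,4,5,6}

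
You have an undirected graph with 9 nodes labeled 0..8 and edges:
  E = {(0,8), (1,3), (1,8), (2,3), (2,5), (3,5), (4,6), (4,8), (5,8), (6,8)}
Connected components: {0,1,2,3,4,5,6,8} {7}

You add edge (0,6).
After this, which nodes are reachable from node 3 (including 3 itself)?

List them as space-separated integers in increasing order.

Before: nodes reachable from 3: {0,1,2,3,4,5,6,8}
Adding (0,6): both endpoints already in same component. Reachability from 3 unchanged.
After: nodes reachable from 3: {0,1,2,3,4,5,6,8}

Answer: 0 1 2 3 4 5 6 8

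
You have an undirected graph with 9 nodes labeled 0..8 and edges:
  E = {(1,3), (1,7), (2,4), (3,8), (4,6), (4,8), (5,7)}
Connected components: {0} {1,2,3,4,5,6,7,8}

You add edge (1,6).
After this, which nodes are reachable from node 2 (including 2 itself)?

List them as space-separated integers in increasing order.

Answer: 1 2 3 4 5 6 7 8

Derivation:
Before: nodes reachable from 2: {1,2,3,4,5,6,7,8}
Adding (1,6): both endpoints already in same component. Reachability from 2 unchanged.
After: nodes reachable from 2: {1,2,3,4,5,6,7,8}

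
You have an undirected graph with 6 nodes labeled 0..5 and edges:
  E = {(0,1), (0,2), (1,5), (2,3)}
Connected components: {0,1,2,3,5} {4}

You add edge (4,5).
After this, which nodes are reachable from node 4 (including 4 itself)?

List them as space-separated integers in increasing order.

Before: nodes reachable from 4: {4}
Adding (4,5): merges 4's component with another. Reachability grows.
After: nodes reachable from 4: {0,1,2,3,4,5}

Answer: 0 1 2 3 4 5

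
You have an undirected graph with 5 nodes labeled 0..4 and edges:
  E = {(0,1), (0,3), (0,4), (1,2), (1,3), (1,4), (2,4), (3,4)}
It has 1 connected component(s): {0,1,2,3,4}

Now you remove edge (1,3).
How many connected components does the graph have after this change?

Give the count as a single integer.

Initial component count: 1
Remove (1,3): not a bridge. Count unchanged: 1.
  After removal, components: {0,1,2,3,4}
New component count: 1

Answer: 1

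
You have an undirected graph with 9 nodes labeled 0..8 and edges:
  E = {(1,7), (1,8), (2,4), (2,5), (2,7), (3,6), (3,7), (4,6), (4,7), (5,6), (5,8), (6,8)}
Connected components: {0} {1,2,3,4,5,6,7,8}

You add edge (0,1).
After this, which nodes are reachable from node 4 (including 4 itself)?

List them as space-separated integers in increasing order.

Answer: 0 1 2 3 4 5 6 7 8

Derivation:
Before: nodes reachable from 4: {1,2,3,4,5,6,7,8}
Adding (0,1): merges 4's component with another. Reachability grows.
After: nodes reachable from 4: {0,1,2,3,4,5,6,7,8}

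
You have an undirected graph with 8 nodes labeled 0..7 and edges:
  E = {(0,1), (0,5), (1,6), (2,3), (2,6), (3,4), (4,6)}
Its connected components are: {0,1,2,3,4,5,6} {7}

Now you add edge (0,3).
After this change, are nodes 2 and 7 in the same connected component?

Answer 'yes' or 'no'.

Initial components: {0,1,2,3,4,5,6} {7}
Adding edge (0,3): both already in same component {0,1,2,3,4,5,6}. No change.
New components: {0,1,2,3,4,5,6} {7}
Are 2 and 7 in the same component? no

Answer: no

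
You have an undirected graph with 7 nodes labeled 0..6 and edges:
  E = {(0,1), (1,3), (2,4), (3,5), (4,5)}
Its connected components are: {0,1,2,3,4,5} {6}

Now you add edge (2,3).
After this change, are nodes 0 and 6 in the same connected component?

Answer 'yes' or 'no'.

Answer: no

Derivation:
Initial components: {0,1,2,3,4,5} {6}
Adding edge (2,3): both already in same component {0,1,2,3,4,5}. No change.
New components: {0,1,2,3,4,5} {6}
Are 0 and 6 in the same component? no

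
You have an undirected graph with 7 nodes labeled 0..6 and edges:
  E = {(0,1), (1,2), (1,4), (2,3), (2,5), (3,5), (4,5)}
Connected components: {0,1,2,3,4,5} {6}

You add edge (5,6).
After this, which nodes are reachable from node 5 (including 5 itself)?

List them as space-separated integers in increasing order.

Answer: 0 1 2 3 4 5 6

Derivation:
Before: nodes reachable from 5: {0,1,2,3,4,5}
Adding (5,6): merges 5's component with another. Reachability grows.
After: nodes reachable from 5: {0,1,2,3,4,5,6}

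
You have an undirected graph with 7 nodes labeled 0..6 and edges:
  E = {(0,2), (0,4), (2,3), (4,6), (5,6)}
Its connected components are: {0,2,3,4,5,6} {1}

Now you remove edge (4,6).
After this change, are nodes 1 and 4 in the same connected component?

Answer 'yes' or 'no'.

Answer: no

Derivation:
Initial components: {0,2,3,4,5,6} {1}
Removing edge (4,6): it was a bridge — component count 2 -> 3.
New components: {0,2,3,4} {1} {5,6}
Are 1 and 4 in the same component? no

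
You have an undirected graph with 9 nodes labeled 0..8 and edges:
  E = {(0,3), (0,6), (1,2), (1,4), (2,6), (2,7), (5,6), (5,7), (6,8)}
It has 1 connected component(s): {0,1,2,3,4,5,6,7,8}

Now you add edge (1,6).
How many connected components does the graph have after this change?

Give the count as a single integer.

Initial component count: 1
Add (1,6): endpoints already in same component. Count unchanged: 1.
New component count: 1

Answer: 1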